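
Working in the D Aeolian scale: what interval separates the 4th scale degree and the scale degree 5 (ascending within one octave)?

M2

Spelling the D Aeolian scale: D E F G A B♭ C.
So we need the interval from G up to A.
From G to A is 2 semitones, exactly the major second.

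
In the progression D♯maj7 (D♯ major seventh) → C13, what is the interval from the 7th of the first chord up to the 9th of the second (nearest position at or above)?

The 7th of D♯maj7 (D♯ major seventh) is C𝄪; the 9th of C13 is D.
C𝄪 up to D is 0 semitones, a whole step narrower than a major second, so the interval is diminished.

diminished 2nd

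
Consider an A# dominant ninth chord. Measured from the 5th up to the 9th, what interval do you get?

A# dominant ninth is spelled A#, C##, E#, G#, B#.
So we need the interval from E# up to B#.
Counting 5 letters and 7 half steps from E# gives a perfect fifth.

P5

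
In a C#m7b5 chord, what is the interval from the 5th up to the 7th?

major third

C#ø (C# half-diminished seventh): C#-E-G-B.
The 5th is G and the 7th is B.
From G to B is 4 semitones, exactly the major third.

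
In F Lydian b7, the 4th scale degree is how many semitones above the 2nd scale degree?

4

The scale is F G A B C D E♭.
G up to B is a major third — 4 semitones.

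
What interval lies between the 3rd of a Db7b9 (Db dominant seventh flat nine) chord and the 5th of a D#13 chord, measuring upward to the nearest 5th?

The 3rd of Db7b9 (Db dominant seventh flat nine) is F; the 5th of D#13 is A#.
F up to A# is 5 semitones, a half step wider than a major third, so the interval is augmented.

augmented third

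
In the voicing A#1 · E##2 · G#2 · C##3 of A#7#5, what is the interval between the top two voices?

augmented fourth

Those voices are G#2 and C##3.
From G# to C##: 6 semitones over a fourth = augmented.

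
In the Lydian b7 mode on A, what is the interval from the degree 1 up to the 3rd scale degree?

major third

Spelling the Lydian b7 mode on A: A B C# D# E F# G.
Degree 1 = A; degree 3 = C#.
From A to C# is 4 semitones, exactly the major third.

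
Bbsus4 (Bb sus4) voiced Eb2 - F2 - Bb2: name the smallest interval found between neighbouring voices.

Adjacent intervals: Eb2→F2 = major second; F2→Bb2 = perfect fourth.
The smallest is Eb2 to F2, a major second (2 semitones).

major second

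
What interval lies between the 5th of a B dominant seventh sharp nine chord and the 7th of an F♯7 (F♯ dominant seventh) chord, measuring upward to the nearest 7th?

B dominant seventh sharp nine has F♯ as its 5th, and F♯7 (F♯ dominant seventh) has E as its 7th.
F♯ up to E is 10 semitones, a half step narrower than a major seventh, so the interval is minor.

minor seventh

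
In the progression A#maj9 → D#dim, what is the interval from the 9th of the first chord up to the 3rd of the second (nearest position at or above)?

The 9th of A#maj9 is B#; the 3rd of D#dim is F#.
5 letter names make it a fifth; at 6 semitones (a half step narrower than perfect) the quality is diminished.

diminished fifth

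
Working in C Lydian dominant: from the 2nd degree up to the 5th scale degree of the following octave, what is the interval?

perfect eleventh

Spelling C Lydian dominant: C D E F# G A Bb.
That puts D below G.
D up to G spans 11 letter names and 17 semitones — a perfect eleventh.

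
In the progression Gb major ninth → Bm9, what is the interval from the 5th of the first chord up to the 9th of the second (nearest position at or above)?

augmented seventh

Gb major ninth has Db as its 5th, and Bm9 has C# as its 9th.
Db up to C# is 12 semitones, a half step wider than a major seventh, so the interval is augmented.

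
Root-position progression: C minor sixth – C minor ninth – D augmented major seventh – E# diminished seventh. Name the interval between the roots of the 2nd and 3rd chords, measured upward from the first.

M2

The roots are C and D.
Counting 2 letters and 2 half steps from C gives a major second.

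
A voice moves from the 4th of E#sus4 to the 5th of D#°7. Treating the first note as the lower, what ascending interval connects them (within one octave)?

The 4th of E#sus4 is A#; the 5th of D#°7 is A.
From A# to A: 11 semitones over an octave = diminished.

diminished octave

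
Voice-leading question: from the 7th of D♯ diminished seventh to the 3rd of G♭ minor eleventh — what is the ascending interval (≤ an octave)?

The 7th of D♯ diminished seventh is C; the 3rd of G♭ minor eleventh is B𝄫.
7 letter names make it a seventh; at 9 semitones (a whole step narrower than major) the quality is diminished.

diminished 7th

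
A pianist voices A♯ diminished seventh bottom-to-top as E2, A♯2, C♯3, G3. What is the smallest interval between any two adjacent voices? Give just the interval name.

minor third

Adjacent intervals: E2→A♯2 = augmented fourth; A♯2→C♯3 = minor third; C♯3→G3 = diminished fifth.
The smallest is A♯2 to C♯3, a minor third (3 semitones).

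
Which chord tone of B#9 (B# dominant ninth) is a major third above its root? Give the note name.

D##

B# dominant ninth is spelled B#, D##, F##, A#, C##.
The root is B#. A major third above B# is D##.
D## is the chord's 3rd.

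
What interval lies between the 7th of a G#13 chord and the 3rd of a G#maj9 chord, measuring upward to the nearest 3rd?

The 7th of G#13 is F#; the 3rd of G#maj9 is B#.
From F# to B#: 6 semitones over a fourth = augmented.

augmented 4th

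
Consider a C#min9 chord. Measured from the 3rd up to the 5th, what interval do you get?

C# minor ninth is spelled C# E G# B D#.
The 3rd is E and the 5th is G#.
E up to G# spans 3 letter names and 4 semitones — a major third.

major third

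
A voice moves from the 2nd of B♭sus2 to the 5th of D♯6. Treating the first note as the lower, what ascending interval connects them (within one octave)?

augmented 6th

B♭sus2 has C as its 2nd, and D♯6 has A♯ as its 5th.
C up to A♯ is 10 semitones, a half step wider than a major sixth, so the interval is augmented.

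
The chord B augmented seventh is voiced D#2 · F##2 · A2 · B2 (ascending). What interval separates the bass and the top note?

minor 6th

The outer voices are D#2 and B2.
6 letter names make it a sixth; at 8 semitones (a half step narrower than major) the quality is minor.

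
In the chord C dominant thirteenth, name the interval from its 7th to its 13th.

The chord tones of C13 (C dominant thirteenth) are C, E, G, B♭, D, A.
The 7th is B♭ and the 13th is A.
From B♭ to A is 11 semitones, exactly the major seventh.

major 7th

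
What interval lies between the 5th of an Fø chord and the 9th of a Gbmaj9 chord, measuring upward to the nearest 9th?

major 6th

Fø has Cb as its 5th, and Gbmaj9 has Ab as its 9th.
From Cb to Ab is 9 semitones, exactly the major sixth.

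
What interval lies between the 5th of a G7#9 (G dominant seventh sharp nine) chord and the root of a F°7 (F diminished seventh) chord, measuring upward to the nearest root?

G7#9 (G dominant seventh sharp nine) has D as its 5th, and F°7 (F diminished seventh) has F as its root.
D up to F is 3 semitones, a half step narrower than a major third, so the interval is minor.

minor 3rd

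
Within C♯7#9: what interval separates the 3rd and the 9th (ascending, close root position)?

major seventh

C♯7#9 is spelled C♯–E♯–G♯–B–D𝄪.
So we need the interval from E♯ up to D𝄪.
E♯ up to D𝄪 spans 7 letter names and 11 semitones — a major seventh.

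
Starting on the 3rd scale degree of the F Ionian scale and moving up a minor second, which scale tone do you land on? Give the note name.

Bb

The scale is F G A Bb C D E.
The 3rd scale degree is A; a minor second above that is Bb — scale degree 4.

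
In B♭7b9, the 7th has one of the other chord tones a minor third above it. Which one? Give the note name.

Cb

Spelling the chord: B♭ D F A♭ C♭.
The 7th is A♭. A minor third above A♭ is C♭.
C♭ is the chord's 9th.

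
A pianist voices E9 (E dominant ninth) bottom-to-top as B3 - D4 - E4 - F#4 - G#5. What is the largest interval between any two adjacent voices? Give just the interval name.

major ninth

Adjacent intervals: B3→D4 = minor third; D4→E4 = major second; E4→F#4 = major second; F#4→G#5 = major ninth.
The largest is F#4 to G#5, a major ninth (14 semitones).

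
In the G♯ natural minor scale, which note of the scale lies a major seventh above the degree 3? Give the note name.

A#

The scale is G♯ A♯ B C♯ D♯ E F♯.
The degree 3 is B; a major seventh above that is A♯ — scale degree 2.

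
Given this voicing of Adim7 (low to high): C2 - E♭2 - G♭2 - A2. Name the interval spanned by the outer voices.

The outer voices are C2 and A2.
C up to A spans 6 letter names and 9 semitones — a major sixth.

M6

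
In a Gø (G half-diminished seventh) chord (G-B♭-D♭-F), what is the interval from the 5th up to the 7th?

So we need the interval from D♭ up to F.
From D♭ to F is 4 semitones, exactly the major third.

major third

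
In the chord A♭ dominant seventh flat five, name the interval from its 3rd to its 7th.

diminished fifth

Spelling the chord: A♭–C–E𝄫–G♭.
So we need the interval from C up to G♭.
From C to G♭: 6 semitones over a fifth = diminished.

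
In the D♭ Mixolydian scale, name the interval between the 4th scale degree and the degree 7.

The scale runs D♭ E♭ F G♭ A♭ B♭ C♭.
4th scale degree = G♭; scale degree 7 = C♭.
G♭ up to C♭ spans 4 letter names and 5 semitones — a perfect fourth.

perfect fourth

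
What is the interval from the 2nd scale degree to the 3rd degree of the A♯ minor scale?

Spelling the A♯ minor scale: A♯ B♯ C♯ D♯ E♯ F♯ G♯.
So we need the interval from B♯ up to C♯.
From B♯ to C♯: 1 semitone over a second = minor.

minor second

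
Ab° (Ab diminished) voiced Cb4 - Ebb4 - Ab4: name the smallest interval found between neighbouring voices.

minor third

Adjacent intervals: Cb4→Ebb4 = minor third; Ebb4→Ab4 = augmented fourth.
The smallest is Cb4 to Ebb4, a minor third (3 semitones).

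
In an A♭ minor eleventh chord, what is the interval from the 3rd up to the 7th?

perfect fifth

A♭m11 is spelled A♭-C♭-E♭-G♭-B♭-D♭.
3rd = C♭; 7th = G♭.
From C♭ to G♭ is 7 semitones, exactly the perfect fifth.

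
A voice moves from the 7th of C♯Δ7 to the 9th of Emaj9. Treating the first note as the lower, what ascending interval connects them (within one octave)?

C♯Δ7 has B♯ as its 7th, and Emaj9 has F♯ as its 9th.
5 letter names make it a fifth; at 6 semitones (a half step narrower than perfect) the quality is diminished.

diminished fifth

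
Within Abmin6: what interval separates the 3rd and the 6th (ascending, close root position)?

augmented fourth

Abm6 (Ab minor sixth) is spelled Ab–Cb–Eb–F.
3rd = Cb; 6th = F.
From Cb to F: 6 semitones over a fourth = augmented.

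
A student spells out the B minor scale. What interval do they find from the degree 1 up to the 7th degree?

The scale runs B C♯ D E F♯ G A.
So we need the interval from B up to A.
From B to A: 10 semitones over a seventh = minor.

minor seventh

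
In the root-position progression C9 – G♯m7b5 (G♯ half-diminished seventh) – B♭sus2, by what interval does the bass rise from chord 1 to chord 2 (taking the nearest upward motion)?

augmented fifth

The roots are C and G♯.
C up to G♯ is 8 semitones, a half step wider than a perfect fifth, so the interval is augmented.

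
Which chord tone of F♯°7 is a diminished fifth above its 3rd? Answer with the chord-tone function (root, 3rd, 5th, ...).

7th

The chord tones of F♯dim7 (F♯ diminished seventh) are F♯, A, C, E♭.
The 3rd is A. A diminished fifth above A is E♭.
E♭ is the chord's 7th.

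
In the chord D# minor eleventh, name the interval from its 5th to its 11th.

D#m11 (D# minor eleventh): D# F# A# C# E# G#.
So we need the interval from A# up to G#.
7 letter names make it a seventh; at 10 semitones (a half step narrower than major) the quality is minor.

minor seventh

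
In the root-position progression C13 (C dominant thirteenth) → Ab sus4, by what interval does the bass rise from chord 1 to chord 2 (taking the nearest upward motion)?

m6

The roots are C and Ab.
6 letter names make it a sixth; at 8 semitones (a half step narrower than major) the quality is minor.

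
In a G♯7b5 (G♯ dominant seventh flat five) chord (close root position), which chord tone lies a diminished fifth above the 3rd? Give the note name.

Spelling the chord: G♯-B♯-D-F♯.
The 3rd is B♯. A diminished fifth above B♯ is F♯.
F♯ is the chord's 7th.

F#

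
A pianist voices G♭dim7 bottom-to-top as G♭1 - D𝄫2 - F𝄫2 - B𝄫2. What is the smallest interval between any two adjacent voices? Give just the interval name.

Adjacent intervals: G♭1→D𝄫2 = diminished fifth; D𝄫2→F𝄫2 = minor third; F𝄫2→B𝄫2 = augmented fourth.
The smallest is D𝄫2 to F𝄫2, a minor third (3 semitones).

minor third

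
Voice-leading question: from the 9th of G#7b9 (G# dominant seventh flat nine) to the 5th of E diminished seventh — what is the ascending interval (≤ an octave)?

The 9th of G#7b9 (G# dominant seventh flat nine) is A; the 5th of E diminished seventh is Bb.
A up to Bb is 1 semitone, a half step narrower than a major second, so the interval is minor.

minor 2nd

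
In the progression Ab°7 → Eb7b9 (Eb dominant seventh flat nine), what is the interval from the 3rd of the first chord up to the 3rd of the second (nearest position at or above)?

The 3rd of Ab°7 is Cb; the 3rd of Eb7b9 (Eb dominant seventh flat nine) is G.
From Cb to G: 8 semitones over a fifth = augmented.

A5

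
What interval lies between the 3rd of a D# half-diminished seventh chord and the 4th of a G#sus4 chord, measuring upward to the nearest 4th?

perfect fifth

D# half-diminished seventh has F# as its 3rd, and G#sus4 has C# as its 4th.
From F# to C# is 7 semitones, exactly the perfect fifth.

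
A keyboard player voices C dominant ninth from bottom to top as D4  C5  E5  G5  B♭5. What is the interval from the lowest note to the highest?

minor 13th

The outer voices are D4 and B♭5.
From D to B♭: 20 semitones over a thirteenth = minor.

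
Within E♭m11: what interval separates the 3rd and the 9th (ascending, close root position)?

M7

E♭ minor eleventh is spelled E♭, G♭, B♭, D♭, F, A♭.
3rd = G♭; 9th = F.
Counting 7 letters and 11 half steps from G♭ gives a major seventh.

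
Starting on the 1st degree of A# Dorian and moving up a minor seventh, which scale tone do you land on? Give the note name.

The scale is A# B# C# D# E# F## G#.
The 1st degree is A#; a minor seventh above that is G# — scale degree 7.

G#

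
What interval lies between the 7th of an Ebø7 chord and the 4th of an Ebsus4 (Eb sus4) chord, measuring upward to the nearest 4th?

Ebø7 has Db as its 7th, and Ebsus4 (Eb sus4) has Ab as its 4th.
From Db to Ab is 7 semitones, exactly the perfect fifth.

perfect 5th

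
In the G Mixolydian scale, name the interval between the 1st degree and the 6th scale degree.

G mixolydian: G A B C D E F.
That puts G below E.
From G to E is 9 semitones, exactly the major sixth.

major sixth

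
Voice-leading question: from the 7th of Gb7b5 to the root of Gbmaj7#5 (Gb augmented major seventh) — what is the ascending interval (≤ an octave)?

M2

The 7th of Gb7b5 is Fb; the root of Gbmaj7#5 (Gb augmented major seventh) is Gb.
Counting 2 letters and 2 half steps from Fb gives a major second.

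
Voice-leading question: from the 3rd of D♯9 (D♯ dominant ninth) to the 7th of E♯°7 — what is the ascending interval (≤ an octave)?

The 3rd of D♯9 (D♯ dominant ninth) is F𝄪; the 7th of E♯°7 is D.
6 letter names make it a sixth; at 7 semitones (a whole step narrower than major) the quality is diminished.

diminished 6th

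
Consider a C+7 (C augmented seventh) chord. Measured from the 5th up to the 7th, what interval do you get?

diminished third

Caug7: C–E–G#–Bb.
5th = G#; 7th = Bb.
G# up to Bb is 2 semitones, a whole step narrower than a major third, so the interval is diminished.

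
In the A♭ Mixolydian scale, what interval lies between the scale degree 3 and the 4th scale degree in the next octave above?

A♭ mixolydian: A♭ B♭ C D♭ E♭ F G♭.
So we need the interval from C up to D♭.
From C to D♭: 13 semitones over a ninth = minor.

minor ninth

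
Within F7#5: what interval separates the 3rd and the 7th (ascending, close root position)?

d5

F augmented seventh: F-A-C#-Eb.
So we need the interval from A up to Eb.
5 letter names make it a fifth; at 6 semitones (a half step narrower than perfect) the quality is diminished.
That tritone between 3rd and 7th is what gives the dominant seventh its pull toward resolution.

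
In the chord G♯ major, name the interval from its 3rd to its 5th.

The chord tones of G♯maj are G♯, B♯, D♯.
So we need the interval from B♯ up to D♯.
B♯ up to D♯ is 3 semitones, a half step narrower than a major third, so the interval is minor.

minor third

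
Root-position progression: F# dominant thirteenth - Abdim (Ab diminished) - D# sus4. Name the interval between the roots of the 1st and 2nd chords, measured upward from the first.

The roots are F# and Ab.
3 letter names make it a third; at 2 semitones (a whole step narrower than major) the quality is diminished.

diminished 3rd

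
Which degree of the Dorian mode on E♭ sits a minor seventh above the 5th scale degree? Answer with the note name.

Ab

The scale is E♭ F G♭ A♭ B♭ C D♭.
The 5th scale degree is B♭; a minor seventh above that is A♭ — scale degree 4.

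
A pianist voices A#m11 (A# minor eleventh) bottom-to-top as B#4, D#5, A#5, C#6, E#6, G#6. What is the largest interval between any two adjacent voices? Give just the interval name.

Adjacent intervals: B#4→D#5 = minor third; D#5→A#5 = perfect fifth; A#5→C#6 = minor third; C#6→E#6 = major third; E#6→G#6 = minor third.
The largest is D#5 to A#5, a perfect fifth (7 semitones).

P5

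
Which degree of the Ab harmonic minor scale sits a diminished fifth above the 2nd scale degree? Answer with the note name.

Fb

The scale is Ab Bb Cb Db Eb Fb G.
The 2nd scale degree is Bb; a diminished fifth above that is Fb — scale degree 6.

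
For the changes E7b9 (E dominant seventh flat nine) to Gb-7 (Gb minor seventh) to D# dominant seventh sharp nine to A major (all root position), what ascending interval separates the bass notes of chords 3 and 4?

diminished fifth

The roots are D# and A.
5 letter names make it a fifth; at 6 semitones (a half step narrower than perfect) the quality is diminished.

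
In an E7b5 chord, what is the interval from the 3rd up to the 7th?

E7b5: E-G#-Bb-D.
So we need the interval from G# up to D.
G# up to D is 6 semitones, a half step narrower than a perfect fifth, so the interval is diminished.
This 3–7 tritone is the characteristic tension at the heart of the dominant sound.

diminished fifth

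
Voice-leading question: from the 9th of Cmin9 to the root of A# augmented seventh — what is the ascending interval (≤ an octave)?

The 9th of Cmin9 is D; the root of A# augmented seventh is A#.
5 letter names make it a fifth; at 8 semitones (a half step wider than perfect) the quality is augmented.

augmented fifth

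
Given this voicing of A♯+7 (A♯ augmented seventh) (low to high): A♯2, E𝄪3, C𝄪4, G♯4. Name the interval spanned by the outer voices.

The outer voices are A♯2 and G♯4.
A♯ up to G♯ is 22 semitones, a half step narrower than a major fourteenth, so the interval is minor.

minor fourteenth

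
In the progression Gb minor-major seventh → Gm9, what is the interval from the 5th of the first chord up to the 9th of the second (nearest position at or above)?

Gb minor-major seventh has Db as its 5th, and Gm9 has A as its 9th.
From Db to A: 8 semitones over a fifth = augmented.

A5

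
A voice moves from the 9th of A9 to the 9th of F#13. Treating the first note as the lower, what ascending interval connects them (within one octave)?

The 9th of A9 is B; the 9th of F#13 is G#.
Counting 6 letters and 9 half steps from B gives a major sixth.

major 6th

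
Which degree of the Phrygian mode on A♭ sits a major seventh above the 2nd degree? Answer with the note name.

The scale is A♭ B𝄫 C♭ D♭ E♭ F♭ G♭.
The 2nd degree is B𝄫; a major seventh above that is A♭ — scale degree 1.

Ab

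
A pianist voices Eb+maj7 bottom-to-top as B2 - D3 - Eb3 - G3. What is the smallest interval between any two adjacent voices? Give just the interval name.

Adjacent intervals: B2→D3 = minor third; D3→Eb3 = minor second; Eb3→G3 = major third.
The smallest is D3 to Eb3, a minor second (1 semitone).

minor 2nd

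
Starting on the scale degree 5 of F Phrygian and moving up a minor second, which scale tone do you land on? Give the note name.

The scale is F Gb Ab Bb C Db Eb.
The scale degree 5 is C; a minor second above that is Db — scale degree 6.

Db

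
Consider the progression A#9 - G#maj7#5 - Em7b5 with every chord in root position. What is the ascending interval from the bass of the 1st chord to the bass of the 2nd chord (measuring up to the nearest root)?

The roots are A# and G#.
A# up to G# is 10 semitones, a half step narrower than a major seventh, so the interval is minor.

minor seventh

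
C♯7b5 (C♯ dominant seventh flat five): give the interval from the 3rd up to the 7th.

diminished fifth

The chord tones of C♯ dominant seventh flat five are C♯ E♯ G B.
So we need the interval from E♯ up to B.
From E♯ to B: 6 semitones over a fifth = diminished.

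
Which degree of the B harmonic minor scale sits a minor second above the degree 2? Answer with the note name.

D

The scale is B C♯ D E F♯ G A♯.
The degree 2 is C♯; a minor second above that is D — scale degree 3.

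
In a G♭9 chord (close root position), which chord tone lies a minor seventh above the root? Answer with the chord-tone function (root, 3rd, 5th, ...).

7th

G♭9: G♭–B♭–D♭–F♭–A♭.
The root is G♭. A minor seventh above G♭ is F♭.
F♭ is the chord's 7th.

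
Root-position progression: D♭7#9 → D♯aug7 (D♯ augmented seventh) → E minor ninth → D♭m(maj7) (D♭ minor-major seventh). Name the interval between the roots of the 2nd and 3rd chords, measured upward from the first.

minor 2nd

The roots are D♯ and E.
2 letter names make it a second; at 1 semitone (a half step narrower than major) the quality is minor.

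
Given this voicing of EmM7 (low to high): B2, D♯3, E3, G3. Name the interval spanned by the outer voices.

minor sixth

The outer voices are B2 and G3.
B up to G is 8 semitones, a half step narrower than a major sixth, so the interval is minor.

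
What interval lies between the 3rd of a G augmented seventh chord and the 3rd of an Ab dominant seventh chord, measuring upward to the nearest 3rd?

minor second

The 3rd of G augmented seventh is B; the 3rd of Ab dominant seventh is C.
2 letter names make it a second; at 1 semitone (a half step narrower than major) the quality is minor.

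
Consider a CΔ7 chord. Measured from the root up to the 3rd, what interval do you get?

major third

The chord tones of CM7 are C-E-G-B.
Root = C; 3rd = E.
From C to E is 4 semitones, exactly the major third.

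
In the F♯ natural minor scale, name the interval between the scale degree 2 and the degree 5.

The scale runs F♯ G♯ A B C♯ D E.
Scale degree 2 = G♯; degree 5 = C♯.
Counting 4 letters and 5 half steps from G♯ gives a perfect fourth.

perfect 4th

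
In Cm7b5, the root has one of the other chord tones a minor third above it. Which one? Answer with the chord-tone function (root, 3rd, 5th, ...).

C half-diminished seventh is spelled C Eb Gb Bb.
The root is C. A minor third above C is Eb.
Eb is the chord's 3rd.

3rd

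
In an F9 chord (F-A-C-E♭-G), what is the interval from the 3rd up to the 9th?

minor seventh

The 3rd is A and the 9th is G.
From A to G: 10 semitones over a seventh = minor.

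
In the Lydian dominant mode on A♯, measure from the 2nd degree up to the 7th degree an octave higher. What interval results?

Spelling the Lydian dominant mode on A♯: A♯ B♯ C𝄪 D𝄪 E♯ F𝄪 G♯.
The 2nd degree is B♯ and the 7th degree (up an octave) is G♯.
From B♯ to G♯: 20 semitones over a thirteenth = minor.

m13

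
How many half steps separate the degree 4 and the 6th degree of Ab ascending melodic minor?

4

The scale is Ab Bb Cb Db Eb F G.
Db up to F is a major third — 4 semitones.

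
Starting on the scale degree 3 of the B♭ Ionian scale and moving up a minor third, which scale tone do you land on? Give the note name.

F

The scale is B♭ C D E♭ F G A.
The scale degree 3 is D; a minor third above that is F — scale degree 5.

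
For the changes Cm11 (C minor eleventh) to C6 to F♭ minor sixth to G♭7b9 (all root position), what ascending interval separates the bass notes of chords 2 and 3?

The roots are C and F♭.
From C to F♭: 4 semitones over a fourth = diminished.

diminished fourth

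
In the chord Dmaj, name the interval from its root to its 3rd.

major third

D major is spelled D–F♯–A.
The root is D and the 3rd is F♯.
From D to F♯ is 4 semitones, exactly the major third.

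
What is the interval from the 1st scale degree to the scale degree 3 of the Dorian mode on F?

Spelling the Dorian mode on F: F G Ab Bb C D Eb.
The 1st scale degree is F and the degree 3 is Ab.
From F to Ab: 3 semitones over a third = minor.

minor third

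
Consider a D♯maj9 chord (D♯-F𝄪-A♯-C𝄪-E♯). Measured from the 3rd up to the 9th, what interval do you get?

The 3rd is F𝄪 and the 9th is E♯.
F𝄪 up to E♯ is 10 semitones, a half step narrower than a major seventh, so the interval is minor.

minor 7th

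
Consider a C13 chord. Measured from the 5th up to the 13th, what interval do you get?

C dominant thirteenth is spelled C-E-G-B♭-D-A.
The 5th is G and the 13th is A.
From G to A is 14 semitones, exactly the major ninth.

major ninth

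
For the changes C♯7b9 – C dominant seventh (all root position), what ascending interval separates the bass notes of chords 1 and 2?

d8

The roots are C♯ and C.
From C♯ to C: 11 semitones over an octave = diminished.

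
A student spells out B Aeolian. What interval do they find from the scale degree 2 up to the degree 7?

B natural minor: B C♯ D E F♯ G A.
So we need the interval from C♯ up to A.
From C♯ to A: 8 semitones over a sixth = minor.

minor sixth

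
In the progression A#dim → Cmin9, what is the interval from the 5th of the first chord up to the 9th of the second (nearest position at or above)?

A#dim has E as its 5th, and Cmin9 has D as its 9th.
From E to D: 10 semitones over a seventh = minor.

minor seventh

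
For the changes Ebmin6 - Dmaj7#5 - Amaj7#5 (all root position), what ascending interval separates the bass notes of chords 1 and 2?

The roots are Eb and D.
Counting 7 letters and 11 half steps from Eb gives a major seventh.

major seventh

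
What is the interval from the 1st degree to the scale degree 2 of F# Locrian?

minor second

F# locrian: F# G A B C D E.
So we need the interval from F# up to G.
2 letter names make it a second; at 1 semitone (a half step narrower than major) the quality is minor.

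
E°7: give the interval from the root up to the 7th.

Edim7 (E diminished seventh): E G B♭ D♭.
The root is E and the 7th is D♭.
E up to D♭ is 9 semitones, a whole step narrower than a major seventh, so the interval is diminished.

diminished 7th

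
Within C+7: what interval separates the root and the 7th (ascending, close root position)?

C augmented seventh: C, E, G#, Bb.
The root is C and the 7th is Bb.
From C to Bb: 10 semitones over a seventh = minor.

minor 7th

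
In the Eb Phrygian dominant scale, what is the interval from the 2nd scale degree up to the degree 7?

M6

Spelling the Eb Phrygian dominant scale: Eb Fb G Ab Bb Cb Db.
That puts Fb below Db.
Fb up to Db spans 6 letter names and 9 semitones — a major sixth.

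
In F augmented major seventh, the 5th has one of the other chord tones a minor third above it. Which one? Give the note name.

Spelling the chord: F, A, C♯, E.
The 5th is C♯. A minor third above C♯ is E.
E is the chord's 7th.

E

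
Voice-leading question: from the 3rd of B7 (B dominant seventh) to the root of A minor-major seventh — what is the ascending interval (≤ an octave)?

diminished 5th

B7 (B dominant seventh) has D# as its 3rd, and A minor-major seventh has A as its root.
5 letter names make it a fifth; at 6 semitones (a half step narrower than perfect) the quality is diminished.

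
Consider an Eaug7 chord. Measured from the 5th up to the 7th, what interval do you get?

d3

E augmented seventh: E–G♯–B♯–D.
That puts B♯ below D.
3 letter names make it a third; at 2 semitones (a whole step narrower than major) the quality is diminished.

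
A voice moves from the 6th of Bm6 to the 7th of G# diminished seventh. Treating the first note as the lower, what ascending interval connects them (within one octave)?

Bm6 has G# as its 6th, and G# diminished seventh has F as its 7th.
G# up to F is 9 semitones, a whole step narrower than a major seventh, so the interval is diminished.

d7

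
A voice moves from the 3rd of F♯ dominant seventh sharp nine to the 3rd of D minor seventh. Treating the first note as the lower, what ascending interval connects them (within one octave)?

The 3rd of F♯ dominant seventh sharp nine is A♯; the 3rd of D minor seventh is F.
6 letter names make it a sixth; at 7 semitones (a whole step narrower than major) the quality is diminished.

diminished 6th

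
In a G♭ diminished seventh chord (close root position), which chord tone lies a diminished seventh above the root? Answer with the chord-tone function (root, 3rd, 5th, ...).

Spelling the chord: G♭–B𝄫–D𝄫–F𝄫.
The root is G♭. A diminished seventh above G♭ is F𝄫.
F𝄫 is the chord's 7th.

7th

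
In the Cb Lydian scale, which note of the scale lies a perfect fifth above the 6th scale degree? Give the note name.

The scale is Cb Db Eb F Gb Ab Bb.
The 6th scale degree is Ab; a perfect fifth above that is Eb — scale degree 3.

Eb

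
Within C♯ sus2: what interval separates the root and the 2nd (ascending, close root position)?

major second

Spelling the chord: C♯–D♯–G♯.
Root = C♯; 2nd = D♯.
From C♯ to D♯ is 2 semitones, exactly the major second.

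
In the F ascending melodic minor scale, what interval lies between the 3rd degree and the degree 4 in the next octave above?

Spelling the F ascending melodic minor scale: F G Ab Bb C D E.
3rd degree = Ab; 4th scale degree (up an octave) = Bb.
Counting 9 letters and 14 half steps from Ab gives a major ninth.

major ninth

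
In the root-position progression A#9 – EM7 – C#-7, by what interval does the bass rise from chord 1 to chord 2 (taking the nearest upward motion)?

The roots are A# and E.
From A# to E: 6 semitones over a fifth = diminished.

diminished fifth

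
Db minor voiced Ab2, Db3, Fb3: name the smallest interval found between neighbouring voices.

minor third

Adjacent intervals: Ab2→Db3 = perfect fourth; Db3→Fb3 = minor third.
The smallest is Db3 to Fb3, a minor third (3 semitones).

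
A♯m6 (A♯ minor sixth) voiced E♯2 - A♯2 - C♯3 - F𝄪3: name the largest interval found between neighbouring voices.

A4

Adjacent intervals: E♯2→A♯2 = perfect fourth; A♯2→C♯3 = minor third; C♯3→F𝄪3 = augmented fourth.
The largest is C♯3 to F𝄪3, an augmented fourth (6 semitones).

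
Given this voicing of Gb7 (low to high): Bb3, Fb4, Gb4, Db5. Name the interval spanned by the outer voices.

The outer voices are Bb3 and Db5.
10 letter names make it a tenth; at 15 semitones (a half step narrower than major) the quality is minor.

m10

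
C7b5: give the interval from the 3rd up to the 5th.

diminished 3rd

Spelling the chord: C E Gb Bb.
So we need the interval from E up to Gb.
From E to Gb: 2 semitones over a third = diminished.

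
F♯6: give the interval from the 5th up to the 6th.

major second

Spelling the chord: F♯-A♯-C♯-D♯.
5th = C♯; 6th = D♯.
C♯ up to D♯ spans 2 letter names and 2 semitones — a major second.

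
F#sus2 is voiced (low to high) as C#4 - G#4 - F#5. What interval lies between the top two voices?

Those voices are G#4 and F#5.
7 letter names make it a seventh; at 10 semitones (a half step narrower than major) the quality is minor.

m7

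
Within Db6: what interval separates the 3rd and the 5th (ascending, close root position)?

Spelling the chord: Db, F, Ab, Bb.
So we need the interval from F up to Ab.
F up to Ab is 3 semitones, a half step narrower than a major third, so the interval is minor.

m3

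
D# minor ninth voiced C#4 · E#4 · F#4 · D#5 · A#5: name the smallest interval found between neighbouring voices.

Adjacent intervals: C#4→E#4 = major third; E#4→F#4 = minor second; F#4→D#5 = major sixth; D#5→A#5 = perfect fifth.
The smallest is E#4 to F#4, a minor second (1 semitone).

minor second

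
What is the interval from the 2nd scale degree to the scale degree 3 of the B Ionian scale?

major second

B major: B C# D# E F# G# A#.
That puts C# below D#.
From C# to D# is 2 semitones, exactly the major second.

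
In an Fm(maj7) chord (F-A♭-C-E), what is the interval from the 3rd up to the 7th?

The 3rd is A♭ and the 7th is E.
A♭ up to E is 8 semitones, a half step wider than a perfect fifth, so the interval is augmented.

augmented fifth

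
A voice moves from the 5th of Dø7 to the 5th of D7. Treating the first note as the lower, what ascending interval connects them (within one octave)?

Dø7 has A♭ as its 5th, and D7 has A as its 5th.
A♭ up to A is 1 semitone, a half step wider than a perfect unison, so the interval is augmented.

augmented unison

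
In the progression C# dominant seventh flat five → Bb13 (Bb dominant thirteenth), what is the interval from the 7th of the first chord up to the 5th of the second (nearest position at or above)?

The 7th of C# dominant seventh flat five is B; the 5th of Bb13 (Bb dominant thirteenth) is F.
From B to F: 6 semitones over a fifth = diminished.

diminished fifth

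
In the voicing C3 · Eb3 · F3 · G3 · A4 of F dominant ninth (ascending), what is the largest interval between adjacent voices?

major 9th

Adjacent intervals: C3→Eb3 = minor third; Eb3→F3 = major second; F3→G3 = major second; G3→A4 = major ninth.
The largest is G3 to A4, a major ninth (14 semitones).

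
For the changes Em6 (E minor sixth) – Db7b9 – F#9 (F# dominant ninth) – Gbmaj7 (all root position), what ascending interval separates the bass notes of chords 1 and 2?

diminished seventh

The roots are E and Db.
7 letter names make it a seventh; at 9 semitones (a whole step narrower than major) the quality is diminished.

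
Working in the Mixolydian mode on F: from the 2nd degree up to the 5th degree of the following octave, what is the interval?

P11

The scale runs F G A B♭ C D E♭.
The 2nd degree is G and the 5th degree (up an octave) is C.
G up to C spans 11 letter names and 17 semitones — a perfect eleventh.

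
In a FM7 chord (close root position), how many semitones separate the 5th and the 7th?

The chord tones of FΔ7 (F major seventh) are F-A-C-E.
C to E is a major third: 4 semitones.

4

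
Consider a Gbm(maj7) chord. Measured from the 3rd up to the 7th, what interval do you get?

The chord tones of Gb minor-major seventh are Gb Bbb Db F.
So we need the interval from Bbb up to F.
Bbb up to F is 8 semitones, a half step wider than a perfect fifth, so the interval is augmented.

augmented 5th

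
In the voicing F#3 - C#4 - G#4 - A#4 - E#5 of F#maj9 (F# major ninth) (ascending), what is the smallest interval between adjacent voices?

major 2nd

Adjacent intervals: F#3→C#4 = perfect fifth; C#4→G#4 = perfect fifth; G#4→A#4 = major second; A#4→E#5 = perfect fifth.
The smallest is G#4 to A#4, a major second (2 semitones).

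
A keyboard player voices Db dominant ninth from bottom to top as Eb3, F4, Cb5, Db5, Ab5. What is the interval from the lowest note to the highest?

The outer voices are Eb3 and Ab5.
Counting 18 letters and 29 half steps from Eb gives a perfect 18th.

perfect 18th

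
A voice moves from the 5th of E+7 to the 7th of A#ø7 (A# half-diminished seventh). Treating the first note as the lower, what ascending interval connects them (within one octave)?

minor sixth

E+7 has B# as its 5th, and A#ø7 (A# half-diminished seventh) has G# as its 7th.
B# up to G# is 8 semitones, a half step narrower than a major sixth, so the interval is minor.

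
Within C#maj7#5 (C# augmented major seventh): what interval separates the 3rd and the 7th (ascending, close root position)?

perfect fifth

C#maj7#5 is spelled C#–E#–G##–B#.
So we need the interval from E# up to B#.
From E# to B# is 7 semitones, exactly the perfect fifth.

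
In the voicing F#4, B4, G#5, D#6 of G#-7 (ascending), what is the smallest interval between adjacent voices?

Adjacent intervals: F#4→B4 = perfect fourth; B4→G#5 = major sixth; G#5→D#6 = perfect fifth.
The smallest is F#4 to B4, a perfect fourth (5 semitones).

perfect 4th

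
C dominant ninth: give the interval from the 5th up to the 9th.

P5

C dominant ninth is spelled C–E–G–B♭–D.
So we need the interval from G up to D.
Counting 5 letters and 7 half steps from G gives a perfect fifth.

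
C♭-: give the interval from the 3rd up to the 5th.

The chord tones of C♭m are C♭ E𝄫 G♭.
The 3rd is E𝄫 and the 5th is G♭.
From E𝄫 to G♭ is 4 semitones, exactly the major third.

major 3rd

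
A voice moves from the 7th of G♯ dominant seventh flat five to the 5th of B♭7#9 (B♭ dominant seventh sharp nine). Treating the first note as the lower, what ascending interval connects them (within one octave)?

diminished octave

The 7th of G♯ dominant seventh flat five is F♯; the 5th of B♭7#9 (B♭ dominant seventh sharp nine) is F.
From F♯ to F: 11 semitones over an octave = diminished.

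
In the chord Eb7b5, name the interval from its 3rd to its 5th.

Eb7b5 (Eb dominant seventh flat five) is spelled Eb, G, Bbb, Db.
The 3rd is G and the 5th is Bbb.
G up to Bbb is 2 semitones, a whole step narrower than a major third, so the interval is diminished.

d3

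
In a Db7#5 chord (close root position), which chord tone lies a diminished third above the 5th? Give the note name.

Cb

Db7#5: Db, F, A, Cb.
The 5th is A. A diminished third above A is Cb.
Cb is the chord's 7th.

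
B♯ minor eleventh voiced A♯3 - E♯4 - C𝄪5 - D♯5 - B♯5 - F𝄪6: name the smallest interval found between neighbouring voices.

minor 2nd

Adjacent intervals: A♯3→E♯4 = perfect fifth; E♯4→C𝄪5 = major sixth; C𝄪5→D♯5 = minor second; D♯5→B♯5 = major sixth; B♯5→F𝄪6 = perfect fifth.
The smallest is C𝄪5 to D♯5, a minor second (1 semitone).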